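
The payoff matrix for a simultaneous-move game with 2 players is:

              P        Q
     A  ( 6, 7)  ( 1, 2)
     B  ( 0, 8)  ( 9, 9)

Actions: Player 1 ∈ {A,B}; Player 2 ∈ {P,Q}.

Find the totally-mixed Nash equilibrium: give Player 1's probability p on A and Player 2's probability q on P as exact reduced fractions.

P1 indiff ⇒ q·6+(1-q)·1 = q·0+(1-q)·9 ⇒ q(6) = (1-q)(8) ⇒ q = 4/7
P2 indiff ⇒ p·7+(1-p)·8 = p·2+(1-p)·9 ⇒ p(5) = (1-p)(1) ⇒ p = 1/6

p=1/6, q=4/7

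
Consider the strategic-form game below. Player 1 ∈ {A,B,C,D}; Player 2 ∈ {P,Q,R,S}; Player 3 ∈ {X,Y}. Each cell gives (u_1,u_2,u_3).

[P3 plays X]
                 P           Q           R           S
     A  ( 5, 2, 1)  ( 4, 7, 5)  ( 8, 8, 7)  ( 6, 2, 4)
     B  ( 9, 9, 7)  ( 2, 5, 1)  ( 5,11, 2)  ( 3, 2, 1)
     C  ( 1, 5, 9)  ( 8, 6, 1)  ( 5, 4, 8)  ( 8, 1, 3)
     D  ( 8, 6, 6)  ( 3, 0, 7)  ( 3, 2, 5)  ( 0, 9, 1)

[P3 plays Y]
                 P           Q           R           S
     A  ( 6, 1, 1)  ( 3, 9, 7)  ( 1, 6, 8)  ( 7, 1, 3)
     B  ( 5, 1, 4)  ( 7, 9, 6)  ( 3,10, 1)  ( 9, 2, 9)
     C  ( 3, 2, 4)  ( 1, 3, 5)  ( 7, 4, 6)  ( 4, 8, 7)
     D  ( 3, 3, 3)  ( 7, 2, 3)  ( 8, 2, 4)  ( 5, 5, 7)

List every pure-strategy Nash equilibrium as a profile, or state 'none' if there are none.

(A,P,X): not NE [P1→B gives 9>5; P2→R gives 8>2]
(A,P,Y): not NE [P2→Q gives 9>1]
(A,Q,X): not NE [P1→C gives 8>4; P2→R gives 8>7; P3→Y gives 7>5]
(A,Q,Y): not NE [P1→D gives 7>3]
(A,R,X): not NE [P3→Y gives 8>7]
(A,R,Y): not NE [P1→D gives 8>1; P2→Q gives 9>6]
(A,S,X): not NE [P1→C gives 8>6; P2→R gives 8>2]
(A,S,Y): not NE [P1→B gives 9>7; P2→Q gives 9>1; P3→X gives 4>3]
(B,P,X): not NE [P2→R gives 11>9]
(B,P,Y): not NE [P1→A gives 6>5; P2→R gives 10>1; P3→X gives 7>4]
(B,Q,X): not NE [P1→C gives 8>2; P2→R gives 11>5; P3→Y gives 6>1]
(B,Q,Y): not NE [P2→R gives 10>9]
(B,R,X): not NE [P1→A gives 8>5]
(B,R,Y): not NE [P1→D gives 8>3; P3→X gives 2>1]
(B,S,X): not NE [P1→C gives 8>3; P2→R gives 11>2; P3→Y gives 9>1]
(B,S,Y): not NE [P2→R gives 10>2]
(C,P,X): not NE [P1→B gives 9>1; P2→Q gives 6>5]
(C,P,Y): not NE [P1→A gives 6>3; P2→S gives 8>2; P3→X gives 9>4]
(C,Q,X): not NE [P3→Y gives 5>1]
(C,Q,Y): not NE [P1→D gives 7>1; P2→S gives 8>3]
(C,R,X): not NE [P1→A gives 8>5; P2→Q gives 6>4]
(C,R,Y): not NE [P1→D gives 8>7; P2→S gives 8>4; P3→X gives 8>6]
(C,S,X): not NE [P2→Q gives 6>1; P3→Y gives 7>3]
(C,S,Y): not NE [P1→B gives 9>4]
(D,P,X): not NE [P1→B gives 9>8; P2→S gives 9>6]
(D,P,Y): not NE [P1→A gives 6>3; P2→S gives 5>3; P3→X gives 6>3]
(D,Q,X): not NE [P1→C gives 8>3; P2→S gives 9>0]
(D,Q,Y): not NE [P2→S gives 5>2; P3→X gives 7>3]
(D,R,X): not NE [P1→A gives 8>3; P2→S gives 9>2]
(D,R,Y): not NE [P2→S gives 5>2; P3→X gives 5>4]
(D,S,X): not NE [P1→C gives 8>0; P3→Y gives 7>1]
(D,S,Y): not NE [P1→B gives 9>5]

No pure NE.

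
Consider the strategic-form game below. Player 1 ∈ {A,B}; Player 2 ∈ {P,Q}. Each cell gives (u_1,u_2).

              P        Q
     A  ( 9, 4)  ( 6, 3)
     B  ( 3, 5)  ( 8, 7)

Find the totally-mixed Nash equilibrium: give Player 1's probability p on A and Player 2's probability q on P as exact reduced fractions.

P1 indiff ⇒ q·9+(1-q)·6 = q·3+(1-q)·8 ⇒ q(6) = (1-q)(2) ⇒ q = 1/4
P2 indiff ⇒ p·4+(1-p)·5 = p·3+(1-p)·7 ⇒ p(1) = (1-p)(2) ⇒ p = 2/3

P1 mixes 2/3 on A; P2 mixes 1/4 on P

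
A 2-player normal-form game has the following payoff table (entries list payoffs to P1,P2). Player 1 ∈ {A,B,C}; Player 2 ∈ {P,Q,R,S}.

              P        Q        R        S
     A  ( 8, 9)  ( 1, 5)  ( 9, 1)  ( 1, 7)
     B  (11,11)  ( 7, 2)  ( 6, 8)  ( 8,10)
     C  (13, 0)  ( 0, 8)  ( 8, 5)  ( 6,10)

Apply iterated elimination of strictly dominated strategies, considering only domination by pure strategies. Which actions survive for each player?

Survivors P1:{B,C} P2:{P,S}

P2 drop Q (S beats it: A:7>5 B:10>2 C:10>8)
P2 drop R (S beats it: A:7>1 B:10>8 C:10>5)
P1 drop A (B beats it: P:11>8 S:8>1)
P1→{B,C} P2→{P,S}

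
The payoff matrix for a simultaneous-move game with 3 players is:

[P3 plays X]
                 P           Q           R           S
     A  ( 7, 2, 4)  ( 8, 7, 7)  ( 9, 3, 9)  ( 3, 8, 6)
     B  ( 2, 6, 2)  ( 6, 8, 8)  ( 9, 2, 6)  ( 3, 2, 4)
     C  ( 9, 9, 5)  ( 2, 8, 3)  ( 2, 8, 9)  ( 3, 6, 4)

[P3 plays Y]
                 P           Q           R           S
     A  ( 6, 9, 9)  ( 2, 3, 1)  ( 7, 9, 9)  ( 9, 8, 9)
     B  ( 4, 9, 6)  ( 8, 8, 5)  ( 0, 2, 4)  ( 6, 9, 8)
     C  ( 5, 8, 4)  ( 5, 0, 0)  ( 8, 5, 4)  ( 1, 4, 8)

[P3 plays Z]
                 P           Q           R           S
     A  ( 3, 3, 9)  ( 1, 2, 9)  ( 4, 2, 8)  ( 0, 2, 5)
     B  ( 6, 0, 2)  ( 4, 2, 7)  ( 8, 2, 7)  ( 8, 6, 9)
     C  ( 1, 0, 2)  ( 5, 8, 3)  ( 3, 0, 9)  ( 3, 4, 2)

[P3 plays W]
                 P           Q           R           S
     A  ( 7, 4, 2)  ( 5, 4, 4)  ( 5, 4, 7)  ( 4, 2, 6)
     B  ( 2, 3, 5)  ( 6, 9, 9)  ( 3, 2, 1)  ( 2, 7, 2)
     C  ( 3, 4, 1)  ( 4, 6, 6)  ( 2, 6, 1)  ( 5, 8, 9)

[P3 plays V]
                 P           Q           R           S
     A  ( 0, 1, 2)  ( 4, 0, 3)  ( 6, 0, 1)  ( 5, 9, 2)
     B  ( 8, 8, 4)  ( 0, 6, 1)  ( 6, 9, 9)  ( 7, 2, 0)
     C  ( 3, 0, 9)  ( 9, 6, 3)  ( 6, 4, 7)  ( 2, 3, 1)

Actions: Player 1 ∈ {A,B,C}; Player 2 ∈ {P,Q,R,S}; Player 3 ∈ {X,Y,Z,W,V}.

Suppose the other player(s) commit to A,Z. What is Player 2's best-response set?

BR_2 = {P}

u_2(P vs A,Z) = 3
u_2(Q vs A,Z) = 2
u_2(R vs A,Z) = 2
u_2(S vs A,Z) = 2
max payoff 3 at {P}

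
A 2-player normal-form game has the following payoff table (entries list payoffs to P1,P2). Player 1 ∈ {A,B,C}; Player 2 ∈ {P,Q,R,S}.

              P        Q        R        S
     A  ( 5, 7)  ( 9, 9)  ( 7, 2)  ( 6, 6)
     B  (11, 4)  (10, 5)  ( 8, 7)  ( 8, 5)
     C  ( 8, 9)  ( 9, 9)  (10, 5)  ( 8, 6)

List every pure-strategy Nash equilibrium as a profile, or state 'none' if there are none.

(A,P): not NE [P1→B gives 11>5; P2→Q gives 9>7]
(A,Q): not NE [P1→B gives 10>9]
(A,R): not NE [P1→C gives 10>7; P2→Q gives 9>2]
(A,S): not NE [P1→C gives 8>6; P2→Q gives 9>6]
(B,P): not NE [P2→R gives 7>4]
(B,Q): not NE [P2→R gives 7>5]
(B,R): not NE [P1→C gives 10>8]
(B,S): not NE [P2→R gives 7>5]
(C,P): not NE [P1→B gives 11>8]
(C,Q): not NE [P1→B gives 10>9]
(C,R): not NE [P2→Q gives 9>5]
(C,S): not NE [P2→Q gives 9>6]

PSNE: ∅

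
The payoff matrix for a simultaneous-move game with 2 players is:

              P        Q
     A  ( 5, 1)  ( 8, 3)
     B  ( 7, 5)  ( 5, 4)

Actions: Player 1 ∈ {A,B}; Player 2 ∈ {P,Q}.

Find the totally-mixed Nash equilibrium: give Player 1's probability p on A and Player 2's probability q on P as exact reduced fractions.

P1 indiff ⇒ q·5+(1-q)·8 = q·7+(1-q)·5 ⇒ q(-2) = (1-q)(-3) ⇒ q = 3/5
P2 indiff ⇒ p·1+(1-p)·5 = p·3+(1-p)·4 ⇒ p(-2) = (1-p)(-1) ⇒ p = 1/3

(p,q) = (1/3, 3/5)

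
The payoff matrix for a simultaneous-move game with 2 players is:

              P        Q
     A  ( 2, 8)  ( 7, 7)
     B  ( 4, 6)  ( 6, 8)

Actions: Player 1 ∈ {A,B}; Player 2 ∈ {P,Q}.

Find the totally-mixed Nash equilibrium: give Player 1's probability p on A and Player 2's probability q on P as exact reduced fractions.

P1 mixes 2/3 on A; P2 mixes 1/3 on P

P1 indiff ⇒ q·2+(1-q)·7 = q·4+(1-q)·6 ⇒ q(-2) = (1-q)(-1) ⇒ q = 1/3
P2 indiff ⇒ p·8+(1-p)·6 = p·7+(1-p)·8 ⇒ p(1) = (1-p)(2) ⇒ p = 2/3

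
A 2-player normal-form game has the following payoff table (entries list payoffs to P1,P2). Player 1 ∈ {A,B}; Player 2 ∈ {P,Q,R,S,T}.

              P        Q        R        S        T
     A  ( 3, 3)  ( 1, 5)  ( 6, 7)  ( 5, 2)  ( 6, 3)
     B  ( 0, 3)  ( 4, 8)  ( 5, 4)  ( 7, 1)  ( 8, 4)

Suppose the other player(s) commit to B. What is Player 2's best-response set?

BR_2 = {Q}

u_2(P vs B) = 3
u_2(Q vs B) = 8
u_2(R vs B) = 4
u_2(S vs B) = 1
u_2(T vs B) = 4
max payoff 8 at {Q}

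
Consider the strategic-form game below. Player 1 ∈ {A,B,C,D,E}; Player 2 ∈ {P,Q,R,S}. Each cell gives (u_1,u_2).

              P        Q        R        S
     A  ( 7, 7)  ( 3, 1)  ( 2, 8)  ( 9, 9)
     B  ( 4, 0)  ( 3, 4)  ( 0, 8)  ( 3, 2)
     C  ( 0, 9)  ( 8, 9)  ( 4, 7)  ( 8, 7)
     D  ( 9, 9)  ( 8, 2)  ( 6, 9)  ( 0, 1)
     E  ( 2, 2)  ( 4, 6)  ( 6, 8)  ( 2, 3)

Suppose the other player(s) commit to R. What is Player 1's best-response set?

BR_1 = {D,E}

u_1(A vs R) = 2
u_1(B vs R) = 0
u_1(C vs R) = 4
u_1(D vs R) = 6
u_1(E vs R) = 6
max payoff 6 at {D,E}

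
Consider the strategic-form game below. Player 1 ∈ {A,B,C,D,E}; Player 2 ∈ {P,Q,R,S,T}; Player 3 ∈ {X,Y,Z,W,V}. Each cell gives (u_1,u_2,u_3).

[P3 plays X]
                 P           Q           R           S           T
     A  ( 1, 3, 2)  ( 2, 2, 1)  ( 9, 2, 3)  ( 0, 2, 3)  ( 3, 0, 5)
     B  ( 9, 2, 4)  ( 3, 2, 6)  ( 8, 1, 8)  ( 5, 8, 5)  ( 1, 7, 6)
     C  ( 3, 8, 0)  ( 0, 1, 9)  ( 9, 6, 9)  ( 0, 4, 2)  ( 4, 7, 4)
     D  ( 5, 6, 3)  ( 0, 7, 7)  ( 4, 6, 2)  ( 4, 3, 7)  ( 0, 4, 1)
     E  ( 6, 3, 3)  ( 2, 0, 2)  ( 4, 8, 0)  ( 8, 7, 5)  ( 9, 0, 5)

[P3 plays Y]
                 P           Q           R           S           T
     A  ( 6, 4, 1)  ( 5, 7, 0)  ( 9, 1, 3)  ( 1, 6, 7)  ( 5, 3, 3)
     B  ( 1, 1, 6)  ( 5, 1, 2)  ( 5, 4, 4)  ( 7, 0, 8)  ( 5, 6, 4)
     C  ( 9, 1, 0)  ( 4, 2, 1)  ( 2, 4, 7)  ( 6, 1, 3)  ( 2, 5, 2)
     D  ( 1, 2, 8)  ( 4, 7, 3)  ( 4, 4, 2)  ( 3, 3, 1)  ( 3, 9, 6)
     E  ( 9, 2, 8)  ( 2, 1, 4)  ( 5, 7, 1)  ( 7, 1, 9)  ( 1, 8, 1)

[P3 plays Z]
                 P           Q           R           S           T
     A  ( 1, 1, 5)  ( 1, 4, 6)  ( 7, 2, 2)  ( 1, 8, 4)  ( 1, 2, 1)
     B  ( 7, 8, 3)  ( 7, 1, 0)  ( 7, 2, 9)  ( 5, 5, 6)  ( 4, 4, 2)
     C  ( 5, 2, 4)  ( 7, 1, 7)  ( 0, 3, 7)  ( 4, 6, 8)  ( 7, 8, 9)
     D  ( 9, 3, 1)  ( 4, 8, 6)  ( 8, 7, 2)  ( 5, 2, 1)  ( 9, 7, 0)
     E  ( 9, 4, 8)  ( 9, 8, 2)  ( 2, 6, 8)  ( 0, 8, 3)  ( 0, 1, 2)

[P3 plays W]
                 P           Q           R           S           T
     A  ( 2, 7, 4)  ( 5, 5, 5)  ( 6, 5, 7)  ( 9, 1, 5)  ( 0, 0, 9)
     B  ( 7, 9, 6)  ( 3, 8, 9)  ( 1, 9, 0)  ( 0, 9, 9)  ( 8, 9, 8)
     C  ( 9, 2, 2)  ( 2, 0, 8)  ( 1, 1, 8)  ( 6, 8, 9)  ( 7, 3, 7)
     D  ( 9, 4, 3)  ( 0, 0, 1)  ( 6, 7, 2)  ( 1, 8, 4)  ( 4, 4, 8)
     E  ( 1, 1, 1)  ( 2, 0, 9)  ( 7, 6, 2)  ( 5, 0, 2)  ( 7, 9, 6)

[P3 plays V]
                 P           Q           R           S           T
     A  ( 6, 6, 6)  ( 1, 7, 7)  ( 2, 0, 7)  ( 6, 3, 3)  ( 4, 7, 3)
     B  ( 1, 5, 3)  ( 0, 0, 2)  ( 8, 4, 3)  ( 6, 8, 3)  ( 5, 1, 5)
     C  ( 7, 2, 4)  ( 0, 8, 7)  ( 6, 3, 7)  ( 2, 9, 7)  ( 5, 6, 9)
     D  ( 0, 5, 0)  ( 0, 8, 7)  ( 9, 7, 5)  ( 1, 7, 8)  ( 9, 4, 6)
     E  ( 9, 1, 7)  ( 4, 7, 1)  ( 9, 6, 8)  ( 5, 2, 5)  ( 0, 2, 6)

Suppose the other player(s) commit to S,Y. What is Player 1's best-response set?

u_1(A vs S,Y) = 1
u_1(B vs S,Y) = 7
u_1(C vs S,Y) = 6
u_1(D vs S,Y) = 3
u_1(E vs S,Y) = 7
max payoff 7 at {B,E}

P1 best: {B,E}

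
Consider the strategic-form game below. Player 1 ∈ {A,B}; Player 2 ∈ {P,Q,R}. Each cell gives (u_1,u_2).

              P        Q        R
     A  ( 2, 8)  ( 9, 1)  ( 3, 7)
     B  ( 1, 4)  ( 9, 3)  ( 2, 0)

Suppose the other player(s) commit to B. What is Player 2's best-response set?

u_2(P vs B) = 4
u_2(Q vs B) = 3
u_2(R vs B) = 0
max payoff 4 at {P}

P2 best: {P}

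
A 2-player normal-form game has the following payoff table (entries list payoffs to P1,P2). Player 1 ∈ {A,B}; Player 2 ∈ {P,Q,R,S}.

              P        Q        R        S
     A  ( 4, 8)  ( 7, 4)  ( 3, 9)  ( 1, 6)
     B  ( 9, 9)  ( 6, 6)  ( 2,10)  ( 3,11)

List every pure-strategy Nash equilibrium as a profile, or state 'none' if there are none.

(A,P): not NE [P1→B gives 9>4; P2→R gives 9>8]
(A,Q): not NE [P2→R gives 9>4]
(A,R): NE
(A,S): not NE [P1→B gives 3>1; P2→R gives 9>6]
(B,P): not NE [P2→S gives 11>9]
(B,Q): not NE [P1→A gives 7>6; P2→S gives 11>6]
(B,R): not NE [P1→A gives 3>2; P2→S gives 11>10]
(B,S): NE

NE set: (A,R), (B,S)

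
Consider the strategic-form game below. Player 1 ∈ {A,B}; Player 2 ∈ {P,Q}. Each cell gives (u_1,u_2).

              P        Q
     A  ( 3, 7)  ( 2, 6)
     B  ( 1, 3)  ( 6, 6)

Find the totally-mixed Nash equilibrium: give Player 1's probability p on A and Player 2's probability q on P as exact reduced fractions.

P1 indiff ⇒ q·3+(1-q)·2 = q·1+(1-q)·6 ⇒ q(2) = (1-q)(4) ⇒ q = 2/3
P2 indiff ⇒ p·7+(1-p)·3 = p·6+(1-p)·6 ⇒ p(1) = (1-p)(3) ⇒ p = 3/4

p=3/4, q=2/3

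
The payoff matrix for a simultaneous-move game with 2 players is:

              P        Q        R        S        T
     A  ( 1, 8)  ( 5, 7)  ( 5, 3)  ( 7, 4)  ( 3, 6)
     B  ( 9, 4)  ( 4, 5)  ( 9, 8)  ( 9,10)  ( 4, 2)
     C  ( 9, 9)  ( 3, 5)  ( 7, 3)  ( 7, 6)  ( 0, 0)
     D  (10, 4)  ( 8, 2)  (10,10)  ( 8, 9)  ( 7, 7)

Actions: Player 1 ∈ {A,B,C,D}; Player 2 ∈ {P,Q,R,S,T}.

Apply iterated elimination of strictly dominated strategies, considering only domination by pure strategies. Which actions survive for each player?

IESDS → P1:{B,D} P2:{R,S}

P1 drop A (D beats it: P:10>1 Q:8>5 R:10>5 S:8>7 T:7>3)
P1 drop C (D beats it: P:10>9 Q:8>3 R:10>7 S:8>7 T:7>0)
P2 drop P (R beats it: B:8>4 D:10>4)
P2 drop Q (R beats it: B:8>5 D:10>2)
P2 drop T (R beats it: B:8>2 D:10>7)
P1→{B,D} P2→{R,S}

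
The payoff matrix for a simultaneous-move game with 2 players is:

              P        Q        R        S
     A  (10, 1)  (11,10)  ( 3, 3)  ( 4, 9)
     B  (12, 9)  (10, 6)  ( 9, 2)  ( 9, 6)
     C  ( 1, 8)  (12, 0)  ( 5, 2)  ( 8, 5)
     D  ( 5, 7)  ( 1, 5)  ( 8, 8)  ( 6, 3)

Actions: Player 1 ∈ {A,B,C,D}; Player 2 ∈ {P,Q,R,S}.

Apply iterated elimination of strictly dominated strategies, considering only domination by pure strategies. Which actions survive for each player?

Survivors P1:{A,B,C} P2:{P,Q,S}

P1 drop D (B beats it: P:12>5 Q:10>1 R:9>8 S:9>6)
P2 drop R (S beats it: A:9>3 B:6>2 C:5>2)
P1→{A,B,C} P2→{P,Q,S}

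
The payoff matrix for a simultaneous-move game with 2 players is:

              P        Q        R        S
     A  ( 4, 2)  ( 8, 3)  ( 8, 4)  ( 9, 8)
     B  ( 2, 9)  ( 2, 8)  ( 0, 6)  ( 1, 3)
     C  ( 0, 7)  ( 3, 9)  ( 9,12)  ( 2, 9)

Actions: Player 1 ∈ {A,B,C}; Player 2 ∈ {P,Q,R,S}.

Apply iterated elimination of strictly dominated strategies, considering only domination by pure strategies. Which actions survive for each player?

IESDS → P1:{A,C} P2:{R,S}

P1 drop B (A beats it: P:4>2 Q:8>2 R:8>0 S:9>1)
P2 drop P (Q beats it: A:3>2 C:9>7)
P2 drop Q (R beats it: A:4>3 C:12>9)
P1→{A,C} P2→{R,S}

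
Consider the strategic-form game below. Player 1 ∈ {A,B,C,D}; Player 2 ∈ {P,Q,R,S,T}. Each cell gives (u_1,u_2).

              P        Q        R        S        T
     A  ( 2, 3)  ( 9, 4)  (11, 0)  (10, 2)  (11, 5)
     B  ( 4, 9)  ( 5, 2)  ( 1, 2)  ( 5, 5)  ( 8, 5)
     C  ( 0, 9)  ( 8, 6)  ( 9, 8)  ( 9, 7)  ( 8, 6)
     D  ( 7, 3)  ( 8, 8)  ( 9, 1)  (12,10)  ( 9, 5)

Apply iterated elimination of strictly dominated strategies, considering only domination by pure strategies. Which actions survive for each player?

IESDS → P1:{A,D} P2:{Q,S,T}

P1 drop B (D beats it: P:7>4 Q:8>5 R:9>1 S:12>5 T:9>8)
P1 drop C (A beats it: P:2>0 Q:9>8 R:11>9 S:10>9 T:11>8)
P2 drop P (Q beats it: A:4>3 D:8>3)
P2 drop R (Q beats it: A:4>0 D:8>1)
P1→{A,D} P2→{Q,S,T}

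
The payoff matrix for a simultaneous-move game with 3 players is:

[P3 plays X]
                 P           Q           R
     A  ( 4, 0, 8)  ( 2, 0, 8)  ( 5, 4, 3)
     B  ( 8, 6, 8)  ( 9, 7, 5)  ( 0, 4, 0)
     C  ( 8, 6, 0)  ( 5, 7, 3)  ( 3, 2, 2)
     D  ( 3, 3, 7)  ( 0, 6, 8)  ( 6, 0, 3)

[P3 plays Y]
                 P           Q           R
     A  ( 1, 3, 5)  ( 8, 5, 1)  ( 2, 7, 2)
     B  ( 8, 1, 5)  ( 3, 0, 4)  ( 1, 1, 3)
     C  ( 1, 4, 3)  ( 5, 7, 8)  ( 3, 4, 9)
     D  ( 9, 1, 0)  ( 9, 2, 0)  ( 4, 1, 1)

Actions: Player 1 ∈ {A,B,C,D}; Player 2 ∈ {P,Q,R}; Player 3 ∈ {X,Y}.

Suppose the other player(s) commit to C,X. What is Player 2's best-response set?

P2 best: {Q}

u_2(P vs C,X) = 6
u_2(Q vs C,X) = 7
u_2(R vs C,X) = 2
max payoff 7 at {Q}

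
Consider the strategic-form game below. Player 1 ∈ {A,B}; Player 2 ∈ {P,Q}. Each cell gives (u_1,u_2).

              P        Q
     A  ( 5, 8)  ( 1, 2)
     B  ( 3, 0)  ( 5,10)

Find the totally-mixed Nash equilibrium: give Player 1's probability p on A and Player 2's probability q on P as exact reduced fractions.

P1 indiff ⇒ q·5+(1-q)·1 = q·3+(1-q)·5 ⇒ q(2) = (1-q)(4) ⇒ q = 2/3
P2 indiff ⇒ p·8+(1-p)·0 = p·2+(1-p)·10 ⇒ p(6) = (1-p)(10) ⇒ p = 5/8

p=5/8, q=2/3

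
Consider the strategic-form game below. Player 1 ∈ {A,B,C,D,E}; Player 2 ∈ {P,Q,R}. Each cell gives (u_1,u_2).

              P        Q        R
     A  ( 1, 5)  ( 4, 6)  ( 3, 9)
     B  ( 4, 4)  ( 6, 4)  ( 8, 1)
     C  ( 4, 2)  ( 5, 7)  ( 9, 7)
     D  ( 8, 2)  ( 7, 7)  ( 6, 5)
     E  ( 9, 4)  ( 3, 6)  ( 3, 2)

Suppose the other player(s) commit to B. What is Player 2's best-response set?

BR_2 = {P,Q}

u_2(P vs B) = 4
u_2(Q vs B) = 4
u_2(R vs B) = 1
max payoff 4 at {P,Q}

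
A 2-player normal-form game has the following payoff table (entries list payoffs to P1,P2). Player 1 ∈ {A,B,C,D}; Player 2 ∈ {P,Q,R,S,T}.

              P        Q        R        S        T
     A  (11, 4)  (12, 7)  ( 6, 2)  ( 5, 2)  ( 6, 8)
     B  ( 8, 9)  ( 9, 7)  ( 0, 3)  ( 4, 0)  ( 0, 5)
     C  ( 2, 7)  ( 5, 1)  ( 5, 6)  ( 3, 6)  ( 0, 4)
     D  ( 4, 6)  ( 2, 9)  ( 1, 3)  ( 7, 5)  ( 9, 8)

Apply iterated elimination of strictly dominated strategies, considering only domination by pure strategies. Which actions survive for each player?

P1 drop B (A beats it: P:11>8 Q:12>9 R:6>0 S:5>4 T:6>0)
P1 drop C (A beats it: P:11>2 Q:12>5 R:6>5 S:5>3 T:6>0)
P2 drop P (Q beats it: A:7>4 D:9>6)
P2 drop R (Q beats it: A:7>2 D:9>3)
P2 drop S (Q beats it: A:7>2 D:9>5)
P1→{A,D} P2→{Q,T}

Survivors P1:{A,D} P2:{Q,T}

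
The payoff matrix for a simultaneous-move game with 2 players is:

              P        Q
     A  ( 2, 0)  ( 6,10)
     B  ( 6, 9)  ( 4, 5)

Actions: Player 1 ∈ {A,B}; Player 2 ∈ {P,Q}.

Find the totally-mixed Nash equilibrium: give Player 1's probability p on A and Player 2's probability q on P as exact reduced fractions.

P1 indiff ⇒ q·2+(1-q)·6 = q·6+(1-q)·4 ⇒ q(-4) = (1-q)(-2) ⇒ q = 1/3
P2 indiff ⇒ p·0+(1-p)·9 = p·10+(1-p)·5 ⇒ p(-10) = (1-p)(-4) ⇒ p = 2/7

(p,q) = (2/7, 1/3)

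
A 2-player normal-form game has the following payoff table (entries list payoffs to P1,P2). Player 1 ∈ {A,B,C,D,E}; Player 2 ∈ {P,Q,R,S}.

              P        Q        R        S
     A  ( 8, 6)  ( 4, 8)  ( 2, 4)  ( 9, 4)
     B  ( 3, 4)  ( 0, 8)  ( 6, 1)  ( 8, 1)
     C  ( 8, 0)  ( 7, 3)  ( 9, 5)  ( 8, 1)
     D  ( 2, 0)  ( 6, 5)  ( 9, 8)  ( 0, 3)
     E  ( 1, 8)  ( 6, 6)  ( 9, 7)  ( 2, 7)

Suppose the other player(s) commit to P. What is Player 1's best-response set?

u_1(A vs P) = 8
u_1(B vs P) = 3
u_1(C vs P) = 8
u_1(D vs P) = 2
u_1(E vs P) = 1
max payoff 8 at {A,C}

BR_1 = {A,C}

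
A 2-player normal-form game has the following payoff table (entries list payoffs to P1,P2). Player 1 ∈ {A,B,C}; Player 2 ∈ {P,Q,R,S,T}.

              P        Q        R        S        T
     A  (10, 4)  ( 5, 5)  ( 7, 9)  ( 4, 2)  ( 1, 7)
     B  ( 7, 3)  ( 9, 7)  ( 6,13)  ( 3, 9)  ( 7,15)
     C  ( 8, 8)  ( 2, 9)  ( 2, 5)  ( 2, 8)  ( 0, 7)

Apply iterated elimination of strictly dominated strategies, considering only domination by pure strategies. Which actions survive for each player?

P1 drop C (A beats it: P:10>8 Q:5>2 R:7>2 S:4>2 T:1>0)
P2 drop P (Q beats it: A:5>4 B:7>3)
P2 drop Q (R beats it: A:9>5 B:13>7)
P2 drop S (R beats it: A:9>2 B:13>9)
P1→{A,B} P2→{R,T}

IESDS → P1:{A,B} P2:{R,T}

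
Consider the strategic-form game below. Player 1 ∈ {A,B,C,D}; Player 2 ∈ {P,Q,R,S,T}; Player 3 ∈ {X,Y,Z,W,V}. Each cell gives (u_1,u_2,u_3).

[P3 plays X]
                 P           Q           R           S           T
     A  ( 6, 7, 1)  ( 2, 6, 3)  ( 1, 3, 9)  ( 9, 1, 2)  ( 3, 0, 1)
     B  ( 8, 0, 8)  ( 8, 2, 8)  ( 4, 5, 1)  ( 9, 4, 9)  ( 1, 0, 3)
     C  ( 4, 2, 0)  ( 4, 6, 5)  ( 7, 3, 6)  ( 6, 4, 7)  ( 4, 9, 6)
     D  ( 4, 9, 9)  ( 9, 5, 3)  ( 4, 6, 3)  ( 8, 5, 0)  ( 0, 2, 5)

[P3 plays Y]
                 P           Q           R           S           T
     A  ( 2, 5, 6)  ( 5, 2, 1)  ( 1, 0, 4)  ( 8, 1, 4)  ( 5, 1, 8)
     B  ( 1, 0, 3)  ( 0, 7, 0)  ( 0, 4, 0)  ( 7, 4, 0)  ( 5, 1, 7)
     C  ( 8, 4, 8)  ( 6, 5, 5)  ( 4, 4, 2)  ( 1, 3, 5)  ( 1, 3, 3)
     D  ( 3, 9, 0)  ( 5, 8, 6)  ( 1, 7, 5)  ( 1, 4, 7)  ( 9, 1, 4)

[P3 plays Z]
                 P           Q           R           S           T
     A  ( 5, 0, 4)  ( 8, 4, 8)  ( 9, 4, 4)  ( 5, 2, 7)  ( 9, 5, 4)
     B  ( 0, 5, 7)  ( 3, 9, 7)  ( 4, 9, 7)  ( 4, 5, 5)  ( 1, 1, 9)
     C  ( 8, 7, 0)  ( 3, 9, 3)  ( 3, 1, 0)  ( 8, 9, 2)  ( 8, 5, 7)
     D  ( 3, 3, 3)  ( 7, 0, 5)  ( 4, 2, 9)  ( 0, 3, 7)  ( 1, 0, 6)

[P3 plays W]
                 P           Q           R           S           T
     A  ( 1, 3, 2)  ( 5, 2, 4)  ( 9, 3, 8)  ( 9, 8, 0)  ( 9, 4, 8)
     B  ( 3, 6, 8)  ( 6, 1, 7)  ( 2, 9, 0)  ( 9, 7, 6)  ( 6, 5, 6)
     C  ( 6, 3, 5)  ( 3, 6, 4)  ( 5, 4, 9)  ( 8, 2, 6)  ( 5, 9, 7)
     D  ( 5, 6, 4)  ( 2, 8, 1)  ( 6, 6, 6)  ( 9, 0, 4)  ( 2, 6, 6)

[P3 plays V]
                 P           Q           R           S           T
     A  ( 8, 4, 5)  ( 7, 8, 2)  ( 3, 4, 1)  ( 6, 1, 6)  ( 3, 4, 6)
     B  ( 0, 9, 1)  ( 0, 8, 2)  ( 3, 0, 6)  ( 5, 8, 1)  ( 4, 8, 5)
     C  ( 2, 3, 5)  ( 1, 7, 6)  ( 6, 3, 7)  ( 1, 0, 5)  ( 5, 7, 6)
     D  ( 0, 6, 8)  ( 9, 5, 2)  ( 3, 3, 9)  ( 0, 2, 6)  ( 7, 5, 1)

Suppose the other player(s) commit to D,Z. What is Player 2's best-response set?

BR_2 = {P,S}

u_2(P vs D,Z) = 3
u_2(Q vs D,Z) = 0
u_2(R vs D,Z) = 2
u_2(S vs D,Z) = 3
u_2(T vs D,Z) = 0
max payoff 3 at {P,S}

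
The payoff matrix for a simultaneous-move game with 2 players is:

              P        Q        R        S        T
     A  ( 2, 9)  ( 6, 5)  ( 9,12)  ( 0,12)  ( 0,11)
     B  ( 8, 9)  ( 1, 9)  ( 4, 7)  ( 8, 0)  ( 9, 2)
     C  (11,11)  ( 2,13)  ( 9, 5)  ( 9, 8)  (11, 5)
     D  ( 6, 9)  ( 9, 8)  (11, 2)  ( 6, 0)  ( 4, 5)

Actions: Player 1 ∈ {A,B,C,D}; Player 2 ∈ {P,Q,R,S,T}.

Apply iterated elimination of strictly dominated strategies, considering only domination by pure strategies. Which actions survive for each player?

IESDS → P1:{C,D} P2:{P,Q}

P1 drop A (D beats it: P:6>2 Q:9>6 R:11>9 S:6>0 T:4>0)
P1 drop B (C beats it: P:11>8 Q:2>1 R:9>4 S:9>8 T:11>9)
P2 drop R (P beats it: C:11>5 D:9>2)
P2 drop S (P beats it: C:11>8 D:9>0)
P2 drop T (P beats it: C:11>5 D:9>5)
P1→{C,D} P2→{P,Q}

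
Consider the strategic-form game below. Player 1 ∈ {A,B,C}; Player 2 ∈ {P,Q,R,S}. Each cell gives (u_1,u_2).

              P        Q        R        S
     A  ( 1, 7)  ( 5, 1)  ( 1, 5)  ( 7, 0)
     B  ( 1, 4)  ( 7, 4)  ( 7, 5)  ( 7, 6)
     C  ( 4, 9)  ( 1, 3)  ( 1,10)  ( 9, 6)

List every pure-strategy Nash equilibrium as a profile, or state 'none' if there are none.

Equilibria: none

(A,P): not NE [P1→C gives 4>1]
(A,Q): not NE [P1→B gives 7>5; P2→P gives 7>1]
(A,R): not NE [P1→B gives 7>1; P2→P gives 7>5]
(A,S): not NE [P1→C gives 9>7; P2→P gives 7>0]
(B,P): not NE [P1→C gives 4>1; P2→S gives 6>4]
(B,Q): not NE [P2→S gives 6>4]
(B,R): not NE [P2→S gives 6>5]
(B,S): not NE [P1→C gives 9>7]
(C,P): not NE [P2→R gives 10>9]
(C,Q): not NE [P1→B gives 7>1; P2→R gives 10>3]
(C,R): not NE [P1→B gives 7>1]
(C,S): not NE [P2→R gives 10>6]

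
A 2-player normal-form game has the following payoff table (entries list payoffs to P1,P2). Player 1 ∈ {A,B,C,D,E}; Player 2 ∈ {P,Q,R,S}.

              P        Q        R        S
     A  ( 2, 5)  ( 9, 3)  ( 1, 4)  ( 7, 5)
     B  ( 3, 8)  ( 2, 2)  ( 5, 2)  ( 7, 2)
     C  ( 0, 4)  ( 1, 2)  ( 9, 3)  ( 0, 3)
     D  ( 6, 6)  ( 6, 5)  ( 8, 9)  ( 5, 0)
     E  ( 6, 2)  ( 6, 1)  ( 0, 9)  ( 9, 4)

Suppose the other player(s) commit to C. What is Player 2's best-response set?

argmax u_2 = {P}

u_2(P vs C) = 4
u_2(Q vs C) = 2
u_2(R vs C) = 3
u_2(S vs C) = 3
max payoff 4 at {P}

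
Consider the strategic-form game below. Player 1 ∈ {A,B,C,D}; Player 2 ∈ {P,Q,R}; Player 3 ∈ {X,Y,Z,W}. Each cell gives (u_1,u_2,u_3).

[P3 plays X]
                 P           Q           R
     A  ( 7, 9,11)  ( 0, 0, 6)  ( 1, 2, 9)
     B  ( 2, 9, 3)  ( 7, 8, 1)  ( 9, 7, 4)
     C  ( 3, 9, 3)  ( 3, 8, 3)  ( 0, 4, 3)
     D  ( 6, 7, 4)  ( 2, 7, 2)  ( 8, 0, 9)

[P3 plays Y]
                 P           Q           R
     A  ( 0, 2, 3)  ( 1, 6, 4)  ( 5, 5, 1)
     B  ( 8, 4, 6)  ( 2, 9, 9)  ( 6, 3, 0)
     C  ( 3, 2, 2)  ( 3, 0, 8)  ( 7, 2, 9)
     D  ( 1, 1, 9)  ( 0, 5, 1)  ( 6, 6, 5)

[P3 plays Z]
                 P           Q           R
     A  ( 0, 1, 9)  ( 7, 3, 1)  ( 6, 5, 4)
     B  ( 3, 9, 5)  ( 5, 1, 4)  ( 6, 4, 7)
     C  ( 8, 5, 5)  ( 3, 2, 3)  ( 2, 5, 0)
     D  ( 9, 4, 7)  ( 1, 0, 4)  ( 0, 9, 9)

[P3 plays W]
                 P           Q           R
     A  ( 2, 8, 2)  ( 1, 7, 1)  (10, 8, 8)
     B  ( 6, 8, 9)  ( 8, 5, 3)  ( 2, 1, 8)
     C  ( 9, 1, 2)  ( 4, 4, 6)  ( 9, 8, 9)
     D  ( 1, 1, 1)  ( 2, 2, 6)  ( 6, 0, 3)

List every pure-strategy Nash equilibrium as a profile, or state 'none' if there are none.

PSNE = {(A,P,X), (C,R,Y)}

(A,P,X): NE
(A,P,Y): not NE [P1→B gives 8>0; P2→Q gives 6>2; P3→X gives 11>3]
(A,P,Z): not NE [P1→D gives 9>0; P2→R gives 5>1; P3→X gives 11>9]
(A,P,W): not NE [P1→C gives 9>2; P3→X gives 11>2]
(A,Q,X): not NE [P1→B gives 7>0; P2→P gives 9>0]
(A,Q,Y): not NE [P1→C gives 3>1; P3→X gives 6>4]
(A,Q,Z): not NE [P2→R gives 5>3; P3→X gives 6>1]
(A,Q,W): not NE [P1→B gives 8>1; P2→R gives 8>7; P3→X gives 6>1]
(A,R,X): not NE [P1→B gives 9>1; P2→P gives 9>2]
(A,R,Y): not NE [P1→C gives 7>5; P2→Q gives 6>5; P3→X gives 9>1]
(A,R,Z): not NE [P3→X gives 9>4]
(A,R,W): not NE [P3→X gives 9>8]
(B,P,X): not NE [P1→A gives 7>2; P3→W gives 9>3]
(B,P,Y): not NE [P2→Q gives 9>4; P3→W gives 9>6]
(B,P,Z): not NE [P1→D gives 9>3; P3→W gives 9>5]
(B,P,W): not NE [P1→C gives 9>6]
(B,Q,X): not NE [P2→P gives 9>8; P3→Y gives 9>1]
(B,Q,Y): not NE [P1→C gives 3>2]
(B,Q,Z): not NE [P1→A gives 7>5; P2→P gives 9>1; P3→Y gives 9>4]
(B,Q,W): not NE [P2→P gives 8>5; P3→Y gives 9>3]
(B,R,X): not NE [P2→P gives 9>7; P3→W gives 8>4]
(B,R,Y): not NE [P1→C gives 7>6; P2→Q gives 9>3; P3→W gives 8>0]
(B,R,Z): not NE [P2→P gives 9>4; P3→W gives 8>7]
(B,R,W): not NE [P1→A gives 10>2; P2→P gives 8>1]
(C,P,X): not NE [P1→A gives 7>3; P3→Z gives 5>3]
(C,P,Y): not NE [P1→B gives 8>3; P3→Z gives 5>2]
(C,P,Z): not NE [P1→D gives 9>8]
(C,P,W): not NE [P2→R gives 8>1; P3→Z gives 5>2]
(C,Q,X): not NE [P1→B gives 7>3; P2→P gives 9>8; P3→Y gives 8>3]
(C,Q,Y): not NE [P2→R gives 2>0]
(C,Q,Z): not NE [P1→A gives 7>3; P2→R gives 5>2; P3→Y gives 8>3]
(C,Q,W): not NE [P1→B gives 8>4; P2→R gives 8>4; P3→Y gives 8>6]
(C,R,X): not NE [P1→B gives 9>0; P2→P gives 9>4; P3→W gives 9>3]
(C,R,Y): NE
(C,R,Z): not NE [P1→B gives 6>2; P3→W gives 9>0]
(C,R,W): not NE [P1→A gives 10>9]
(D,P,X): not NE [P1→A gives 7>6; P3→Y gives 9>4]
(D,P,Y): not NE [P1→B gives 8>1; P2→R gives 6>1]
(D,P,Z): not NE [P2→R gives 9>4; P3→Y gives 9>7]
(D,P,W): not NE [P1→C gives 9>1; P2→Q gives 2>1; P3→Y gives 9>1]
(D,Q,X): not NE [P1→B gives 7>2; P3→W gives 6>2]
(D,Q,Y): not NE [P1→C gives 3>0; P2→R gives 6>5; P3→W gives 6>1]
(D,Q,Z): not NE [P1→A gives 7>1; P2→R gives 9>0; P3→W gives 6>4]
(D,Q,W): not NE [P1→B gives 8>2]
(D,R,X): not NE [P1→B gives 9>8; P2→Q gives 7>0]
(D,R,Y): not NE [P1→C gives 7>6; P3→Z gives 9>5]
(D,R,Z): not NE [P1→B gives 6>0]
(D,R,W): not NE [P1→A gives 10>6; P2→Q gives 2>0; P3→Z gives 9>3]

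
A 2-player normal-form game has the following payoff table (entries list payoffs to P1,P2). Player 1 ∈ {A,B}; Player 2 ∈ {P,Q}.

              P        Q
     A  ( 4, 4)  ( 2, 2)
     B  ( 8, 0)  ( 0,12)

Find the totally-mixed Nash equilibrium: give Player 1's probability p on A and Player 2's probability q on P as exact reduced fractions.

P1 indiff ⇒ q·4+(1-q)·2 = q·8+(1-q)·0 ⇒ q(-4) = (1-q)(-2) ⇒ q = 1/3
P2 indiff ⇒ p·4+(1-p)·0 = p·2+(1-p)·12 ⇒ p(2) = (1-p)(12) ⇒ p = 6/7

p=6/7, q=1/3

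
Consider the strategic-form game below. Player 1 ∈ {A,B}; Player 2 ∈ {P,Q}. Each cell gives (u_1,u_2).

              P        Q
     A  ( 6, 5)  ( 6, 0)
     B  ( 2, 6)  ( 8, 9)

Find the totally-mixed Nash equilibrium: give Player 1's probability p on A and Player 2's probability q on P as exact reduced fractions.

(p,q) = (3/8, 1/3)

P1 indiff ⇒ q·6+(1-q)·6 = q·2+(1-q)·8 ⇒ q(4) = (1-q)(2) ⇒ q = 1/3
P2 indiff ⇒ p·5+(1-p)·6 = p·0+(1-p)·9 ⇒ p(5) = (1-p)(3) ⇒ p = 3/8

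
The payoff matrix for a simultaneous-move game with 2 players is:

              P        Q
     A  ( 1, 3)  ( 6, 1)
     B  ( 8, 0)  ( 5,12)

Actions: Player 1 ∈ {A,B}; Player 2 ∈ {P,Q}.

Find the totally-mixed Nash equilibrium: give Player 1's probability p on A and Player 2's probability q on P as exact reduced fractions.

p=6/7, q=1/8

P1 indiff ⇒ q·1+(1-q)·6 = q·8+(1-q)·5 ⇒ q(-7) = (1-q)(-1) ⇒ q = 1/8
P2 indiff ⇒ p·3+(1-p)·0 = p·1+(1-p)·12 ⇒ p(2) = (1-p)(12) ⇒ p = 6/7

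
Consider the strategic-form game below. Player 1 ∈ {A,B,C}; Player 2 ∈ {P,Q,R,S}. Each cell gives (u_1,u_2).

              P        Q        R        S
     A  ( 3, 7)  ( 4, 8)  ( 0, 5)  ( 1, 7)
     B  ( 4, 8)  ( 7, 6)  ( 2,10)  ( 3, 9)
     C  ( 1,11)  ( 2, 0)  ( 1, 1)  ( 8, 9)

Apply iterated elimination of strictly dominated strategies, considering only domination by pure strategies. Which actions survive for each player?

P1 drop A (B beats it: P:4>3 Q:7>4 R:2>0 S:3>1)
P2 drop Q (P beats it: B:8>6 C:11>0)
P1→{B,C} P2→{P,R,S}

Remaining: P1:{B,C} P2:{P,R,S}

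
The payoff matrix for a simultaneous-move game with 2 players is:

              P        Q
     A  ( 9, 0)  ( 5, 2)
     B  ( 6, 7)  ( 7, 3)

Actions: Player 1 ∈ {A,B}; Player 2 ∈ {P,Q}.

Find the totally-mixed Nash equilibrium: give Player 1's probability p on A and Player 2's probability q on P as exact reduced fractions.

P1 indiff ⇒ q·9+(1-q)·5 = q·6+(1-q)·7 ⇒ q(3) = (1-q)(2) ⇒ q = 2/5
P2 indiff ⇒ p·0+(1-p)·7 = p·2+(1-p)·3 ⇒ p(-2) = (1-p)(-4) ⇒ p = 2/3

(p,q) = (2/3, 2/5)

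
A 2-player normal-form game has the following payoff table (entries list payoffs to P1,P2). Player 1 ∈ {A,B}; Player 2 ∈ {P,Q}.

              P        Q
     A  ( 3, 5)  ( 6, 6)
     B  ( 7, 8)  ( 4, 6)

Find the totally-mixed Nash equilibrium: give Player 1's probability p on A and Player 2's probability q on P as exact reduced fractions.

P1 indiff ⇒ q·3+(1-q)·6 = q·7+(1-q)·4 ⇒ q(-4) = (1-q)(-2) ⇒ q = 1/3
P2 indiff ⇒ p·5+(1-p)·8 = p·6+(1-p)·6 ⇒ p(-1) = (1-p)(-2) ⇒ p = 2/3

P1 mixes 2/3 on A; P2 mixes 1/3 on P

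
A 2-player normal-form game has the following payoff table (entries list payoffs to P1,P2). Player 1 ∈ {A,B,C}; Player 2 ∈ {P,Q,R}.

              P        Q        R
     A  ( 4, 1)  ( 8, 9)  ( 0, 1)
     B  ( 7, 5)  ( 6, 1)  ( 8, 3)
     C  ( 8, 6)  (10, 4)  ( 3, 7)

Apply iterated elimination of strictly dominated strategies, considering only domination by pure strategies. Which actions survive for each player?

P1 drop A (C beats it: P:8>4 Q:10>8 R:3>0)
P2 drop Q (P beats it: B:5>1 C:6>4)
P1→{B,C} P2→{P,R}

Survivors P1:{B,C} P2:{P,R}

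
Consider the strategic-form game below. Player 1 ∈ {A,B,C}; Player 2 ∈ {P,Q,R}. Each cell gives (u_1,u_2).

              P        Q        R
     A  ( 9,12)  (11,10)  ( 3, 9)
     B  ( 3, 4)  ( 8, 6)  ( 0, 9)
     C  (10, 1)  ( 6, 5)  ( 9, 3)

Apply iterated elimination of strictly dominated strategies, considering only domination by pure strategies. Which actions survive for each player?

P1 drop B (A beats it: P:9>3 Q:11>8 R:3>0)
P2 drop R (Q beats it: A:10>9 C:5>3)
P1→{A,C} P2→{P,Q}

Survivors P1:{A,C} P2:{P,Q}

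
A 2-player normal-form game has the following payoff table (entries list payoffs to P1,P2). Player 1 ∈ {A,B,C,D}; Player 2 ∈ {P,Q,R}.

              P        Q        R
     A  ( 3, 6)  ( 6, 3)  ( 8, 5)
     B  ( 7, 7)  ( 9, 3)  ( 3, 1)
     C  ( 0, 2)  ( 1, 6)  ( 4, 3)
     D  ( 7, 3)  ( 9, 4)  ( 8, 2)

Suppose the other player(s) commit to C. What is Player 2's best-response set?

argmax u_2 = {Q}

u_2(P vs C) = 2
u_2(Q vs C) = 6
u_2(R vs C) = 3
max payoff 6 at {Q}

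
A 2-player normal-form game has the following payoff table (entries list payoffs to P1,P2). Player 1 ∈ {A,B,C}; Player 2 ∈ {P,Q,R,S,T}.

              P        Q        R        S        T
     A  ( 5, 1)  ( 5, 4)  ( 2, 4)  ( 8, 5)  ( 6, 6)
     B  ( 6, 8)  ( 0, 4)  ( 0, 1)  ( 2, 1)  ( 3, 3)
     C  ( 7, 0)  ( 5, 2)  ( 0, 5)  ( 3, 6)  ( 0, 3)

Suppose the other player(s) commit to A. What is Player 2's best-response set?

u_2(P vs A) = 1
u_2(Q vs A) = 4
u_2(R vs A) = 4
u_2(S vs A) = 5
u_2(T vs A) = 6
max payoff 6 at {T}

P2 best: {T}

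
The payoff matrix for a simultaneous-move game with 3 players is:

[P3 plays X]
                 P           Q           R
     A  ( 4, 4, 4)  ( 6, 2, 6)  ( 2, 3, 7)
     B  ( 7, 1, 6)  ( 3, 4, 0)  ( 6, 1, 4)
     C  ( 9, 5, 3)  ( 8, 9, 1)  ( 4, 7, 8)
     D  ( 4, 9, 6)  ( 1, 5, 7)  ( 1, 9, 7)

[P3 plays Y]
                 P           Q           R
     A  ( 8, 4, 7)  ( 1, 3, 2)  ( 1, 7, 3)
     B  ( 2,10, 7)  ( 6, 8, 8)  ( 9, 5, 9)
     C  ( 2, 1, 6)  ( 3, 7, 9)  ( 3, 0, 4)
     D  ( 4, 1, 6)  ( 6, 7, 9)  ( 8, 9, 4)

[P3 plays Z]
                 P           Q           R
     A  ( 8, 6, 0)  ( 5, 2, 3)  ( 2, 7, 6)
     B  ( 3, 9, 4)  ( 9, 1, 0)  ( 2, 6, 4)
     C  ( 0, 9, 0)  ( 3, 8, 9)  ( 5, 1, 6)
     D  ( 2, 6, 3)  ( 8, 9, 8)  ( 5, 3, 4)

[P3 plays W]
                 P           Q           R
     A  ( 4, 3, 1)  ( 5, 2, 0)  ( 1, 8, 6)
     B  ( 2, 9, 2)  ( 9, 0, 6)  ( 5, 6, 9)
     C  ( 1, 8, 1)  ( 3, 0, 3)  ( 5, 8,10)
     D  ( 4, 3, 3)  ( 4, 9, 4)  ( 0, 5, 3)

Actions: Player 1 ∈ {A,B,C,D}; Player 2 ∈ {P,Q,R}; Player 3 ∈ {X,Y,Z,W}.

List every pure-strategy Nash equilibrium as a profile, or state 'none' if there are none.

(A,P,X): not NE [P1→C gives 9>4; P3→Y gives 7>4]
(A,P,Y): not NE [P2→R gives 7>4]
(A,P,Z): not NE [P2→R gives 7>6; P3→Y gives 7>0]
(A,P,W): not NE [P2→R gives 8>3; P3→Y gives 7>1]
(A,Q,X): not NE [P1→C gives 8>6; P2→P gives 4>2]
(A,Q,Y): not NE [P1→D gives 6>1; P2→R gives 7>3; P3→X gives 6>2]
(A,Q,Z): not NE [P1→B gives 9>5; P2→R gives 7>2; P3→X gives 6>3]
(A,Q,W): not NE [P1→B gives 9>5; P2→R gives 8>2; P3→X gives 6>0]
(A,R,X): not NE [P1→B gives 6>2; P2→P gives 4>3]
(A,R,Y): not NE [P1→B gives 9>1; P3→X gives 7>3]
(A,R,Z): not NE [P1→D gives 5>2; P3→X gives 7>6]
(A,R,W): not NE [P1→C gives 5>1; P3→X gives 7>6]
(B,P,X): not NE [P1→C gives 9>7; P2→Q gives 4>1; P3→Y gives 7>6]
(B,P,Y): not NE [P1→A gives 8>2]
(B,P,Z): not NE [P1→A gives 8>3; P3→Y gives 7>4]
(B,P,W): not NE [P1→D gives 4>2; P3→Y gives 7>2]
(B,Q,X): not NE [P1→C gives 8>3; P3→Y gives 8>0]
(B,Q,Y): not NE [P2→P gives 10>8]
(B,Q,Z): not NE [P2→P gives 9>1; P3→Y gives 8>0]
(B,Q,W): not NE [P2→P gives 9>0; P3→Y gives 8>6]
(B,R,X): not NE [P2→Q gives 4>1; P3→W gives 9>4]
(B,R,Y): not NE [P2→P gives 10>5]
(B,R,Z): not NE [P1→D gives 5>2; P2→P gives 9>6; P3→W gives 9>4]
(B,R,W): not NE [P2→P gives 9>6]
(C,P,X): not NE [P2→Q gives 9>5; P3→Y gives 6>3]
(C,P,Y): not NE [P1→A gives 8>2; P2→Q gives 7>1]
(C,P,Z): not NE [P1→A gives 8>0; P3→Y gives 6>0]
(C,P,W): not NE [P1→D gives 4>1; P3→Y gives 6>1]
(C,Q,X): not NE [P3→Z gives 9>1]
(C,Q,Y): not NE [P1→D gives 6>3]
(C,Q,Z): not NE [P1→B gives 9>3; P2→P gives 9>8]
(C,Q,W): not NE [P1→B gives 9>3; P2→R gives 8>0; P3→Z gives 9>3]
(C,R,X): not NE [P1→B gives 6>4; P2→Q gives 9>7; P3→W gives 10>8]
(C,R,Y): not NE [P1→B gives 9>3; P2→Q gives 7>0; P3→W gives 10>4]
(C,R,Z): not NE [P2→P gives 9>1; P3→W gives 10>6]
(C,R,W): NE
(D,P,X): not NE [P1→C gives 9>4]
(D,P,Y): not NE [P1→A gives 8>4; P2→R gives 9>1]
(D,P,Z): not NE [P1→A gives 8>2; P2→Q gives 9>6; P3→Y gives 6>3]
(D,P,W): not NE [P2→Q gives 9>3; P3→Y gives 6>3]
(D,Q,X): not NE [P1→C gives 8>1; P2→R gives 9>5; P3→Y gives 9>7]
(D,Q,Y): not NE [P2→R gives 9>7]
(D,Q,Z): not NE [P1→B gives 9>8; P3→Y gives 9>8]
(D,Q,W): not NE [P1→B gives 9>4; P3→Y gives 9>4]
(D,R,X): not NE [P1→B gives 6>1]
(D,R,Y): not NE [P1→B gives 9>8; P3→X gives 7>4]
(D,R,Z): not NE [P2→Q gives 9>3; P3→X gives 7>4]
(D,R,W): not NE [P1→C gives 5>0; P2→Q gives 9>5; P3→X gives 7>3]

NE set: (C,R,W)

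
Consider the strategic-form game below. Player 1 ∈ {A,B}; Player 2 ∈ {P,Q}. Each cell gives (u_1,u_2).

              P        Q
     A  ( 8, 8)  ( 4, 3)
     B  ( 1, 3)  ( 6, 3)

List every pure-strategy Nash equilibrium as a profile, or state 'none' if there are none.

(A,P): NE
(A,Q): not NE [P1→B gives 6>4; P2→P gives 8>3]
(B,P): not NE [P1→A gives 8>1]
(B,Q): NE

NE set: (A,P), (B,Q)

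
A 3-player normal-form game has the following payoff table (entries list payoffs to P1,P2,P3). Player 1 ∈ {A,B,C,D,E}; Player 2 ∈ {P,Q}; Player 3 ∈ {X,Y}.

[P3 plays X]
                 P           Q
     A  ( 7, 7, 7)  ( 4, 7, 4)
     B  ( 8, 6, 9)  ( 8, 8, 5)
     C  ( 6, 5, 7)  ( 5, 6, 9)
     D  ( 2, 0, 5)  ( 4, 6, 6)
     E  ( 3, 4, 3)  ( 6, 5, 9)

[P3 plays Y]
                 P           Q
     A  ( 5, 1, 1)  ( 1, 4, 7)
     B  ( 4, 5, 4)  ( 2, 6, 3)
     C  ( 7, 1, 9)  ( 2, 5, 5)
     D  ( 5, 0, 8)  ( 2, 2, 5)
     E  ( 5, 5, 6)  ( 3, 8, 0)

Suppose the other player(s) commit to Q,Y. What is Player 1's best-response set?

u_1(A vs Q,Y) = 1
u_1(B vs Q,Y) = 2
u_1(C vs Q,Y) = 2
u_1(D vs Q,Y) = 2
u_1(E vs Q,Y) = 3
max payoff 3 at {E}

BR_1 = {E}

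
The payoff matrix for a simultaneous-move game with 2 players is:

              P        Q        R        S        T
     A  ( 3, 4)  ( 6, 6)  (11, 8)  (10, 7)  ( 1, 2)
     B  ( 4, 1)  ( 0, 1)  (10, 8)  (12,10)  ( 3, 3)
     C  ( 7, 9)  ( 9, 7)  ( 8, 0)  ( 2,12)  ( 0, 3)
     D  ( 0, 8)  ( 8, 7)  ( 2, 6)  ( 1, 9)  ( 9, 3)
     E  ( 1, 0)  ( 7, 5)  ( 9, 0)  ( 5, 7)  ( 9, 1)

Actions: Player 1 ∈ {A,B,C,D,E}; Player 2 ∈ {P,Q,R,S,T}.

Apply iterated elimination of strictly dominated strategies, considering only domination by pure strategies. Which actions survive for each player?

IESDS → P1:{A,B} P2:{R,S}

P2 drop P (S beats it: A:7>4 B:10>1 C:12>9 D:9>8 E:7>0)
P2 drop Q (S beats it: A:7>6 B:10>1 C:12>7 D:9>7 E:7>5)
P1 drop C (A beats it: R:11>8 S:10>2 T:1>0)
P2 drop T (S beats it: A:7>2 B:10>3 D:9>3 E:7>1)
P1 drop D (A beats it: R:11>2 S:10>1)
P1 drop E (A beats it: R:11>9 S:10>5)
P1→{A,B} P2→{R,S}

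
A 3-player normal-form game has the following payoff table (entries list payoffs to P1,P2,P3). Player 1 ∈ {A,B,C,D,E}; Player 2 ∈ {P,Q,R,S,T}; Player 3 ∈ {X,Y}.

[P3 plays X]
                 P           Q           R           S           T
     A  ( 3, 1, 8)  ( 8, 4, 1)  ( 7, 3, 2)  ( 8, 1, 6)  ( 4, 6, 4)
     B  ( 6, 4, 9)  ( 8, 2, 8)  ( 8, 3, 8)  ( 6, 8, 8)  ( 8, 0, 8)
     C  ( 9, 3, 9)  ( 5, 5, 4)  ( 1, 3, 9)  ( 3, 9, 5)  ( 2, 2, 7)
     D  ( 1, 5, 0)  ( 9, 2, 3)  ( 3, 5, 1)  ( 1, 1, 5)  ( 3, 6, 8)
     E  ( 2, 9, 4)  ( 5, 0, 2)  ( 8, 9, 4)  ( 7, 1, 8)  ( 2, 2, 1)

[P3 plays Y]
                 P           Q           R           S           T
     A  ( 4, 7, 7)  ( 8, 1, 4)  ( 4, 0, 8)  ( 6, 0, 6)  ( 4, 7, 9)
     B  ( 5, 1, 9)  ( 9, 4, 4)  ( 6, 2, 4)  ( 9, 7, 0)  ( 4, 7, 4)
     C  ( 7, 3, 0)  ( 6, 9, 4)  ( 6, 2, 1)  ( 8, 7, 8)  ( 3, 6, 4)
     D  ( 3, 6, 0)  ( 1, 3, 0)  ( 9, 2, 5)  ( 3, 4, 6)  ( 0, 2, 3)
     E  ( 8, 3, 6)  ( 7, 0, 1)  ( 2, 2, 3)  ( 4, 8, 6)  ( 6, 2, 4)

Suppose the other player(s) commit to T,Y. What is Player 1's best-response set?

u_1(A vs T,Y) = 4
u_1(B vs T,Y) = 4
u_1(C vs T,Y) = 3
u_1(D vs T,Y) = 0
u_1(E vs T,Y) = 6
max payoff 6 at {E}

argmax u_1 = {E}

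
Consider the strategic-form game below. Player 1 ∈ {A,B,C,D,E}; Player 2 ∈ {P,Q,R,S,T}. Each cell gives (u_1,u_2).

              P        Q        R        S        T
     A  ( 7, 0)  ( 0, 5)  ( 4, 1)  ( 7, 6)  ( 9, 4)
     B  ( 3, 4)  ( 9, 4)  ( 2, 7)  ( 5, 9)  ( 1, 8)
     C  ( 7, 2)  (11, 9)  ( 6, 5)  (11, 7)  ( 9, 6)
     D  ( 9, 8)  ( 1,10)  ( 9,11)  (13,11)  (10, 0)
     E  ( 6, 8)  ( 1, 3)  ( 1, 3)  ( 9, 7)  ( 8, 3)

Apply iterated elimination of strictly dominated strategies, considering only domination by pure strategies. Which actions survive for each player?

P1 drop A (D beats it: P:9>7 Q:1>0 R:9>4 S:13>7 T:10>9)
P1 drop B (C beats it: P:7>3 Q:11>9 R:6>2 S:11>5 T:9>1)
P1 drop E (C beats it: P:7>6 Q:11>1 R:6>1 S:11>9 T:9>8)
P2 drop P (Q beats it: C:9>2 D:10>8)
P2 drop T (Q beats it: C:9>6 D:10>0)
P1→{C,D} P2→{Q,R,S}

Remaining: P1:{C,D} P2:{Q,R,S}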